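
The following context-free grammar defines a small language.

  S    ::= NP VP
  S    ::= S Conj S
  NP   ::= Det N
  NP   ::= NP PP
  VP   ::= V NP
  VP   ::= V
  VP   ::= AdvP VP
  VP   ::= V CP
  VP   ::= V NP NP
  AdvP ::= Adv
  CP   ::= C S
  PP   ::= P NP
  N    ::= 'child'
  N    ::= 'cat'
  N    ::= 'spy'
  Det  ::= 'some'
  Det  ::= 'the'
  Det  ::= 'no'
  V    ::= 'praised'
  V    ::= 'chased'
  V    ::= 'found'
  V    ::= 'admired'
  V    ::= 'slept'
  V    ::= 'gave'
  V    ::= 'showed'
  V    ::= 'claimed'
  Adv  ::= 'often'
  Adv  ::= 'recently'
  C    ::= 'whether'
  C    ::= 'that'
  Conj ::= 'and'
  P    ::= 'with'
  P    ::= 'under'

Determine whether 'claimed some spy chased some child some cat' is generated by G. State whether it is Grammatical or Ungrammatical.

Ungrammatical

For S → NP VP, no prefix of the string parses as an NP. The alternative S rule S → S Conj S likewise has no satisfying split.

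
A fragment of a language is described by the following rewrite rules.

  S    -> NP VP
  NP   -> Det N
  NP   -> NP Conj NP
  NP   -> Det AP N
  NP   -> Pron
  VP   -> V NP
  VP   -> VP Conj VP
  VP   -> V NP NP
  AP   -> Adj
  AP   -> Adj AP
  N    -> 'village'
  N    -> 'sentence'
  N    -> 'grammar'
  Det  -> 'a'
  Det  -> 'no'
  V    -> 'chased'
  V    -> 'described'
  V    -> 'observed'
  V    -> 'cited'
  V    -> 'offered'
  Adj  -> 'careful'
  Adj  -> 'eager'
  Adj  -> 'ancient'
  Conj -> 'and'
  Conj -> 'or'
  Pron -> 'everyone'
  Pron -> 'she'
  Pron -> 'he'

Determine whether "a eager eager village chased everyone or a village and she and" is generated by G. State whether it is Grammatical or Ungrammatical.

Ungrammatical

For S → NP VP, the only prefix that parses as NP is 'a eager eager village', but the remainder 'chased everyone or a village and she and' is not a VP under these rules.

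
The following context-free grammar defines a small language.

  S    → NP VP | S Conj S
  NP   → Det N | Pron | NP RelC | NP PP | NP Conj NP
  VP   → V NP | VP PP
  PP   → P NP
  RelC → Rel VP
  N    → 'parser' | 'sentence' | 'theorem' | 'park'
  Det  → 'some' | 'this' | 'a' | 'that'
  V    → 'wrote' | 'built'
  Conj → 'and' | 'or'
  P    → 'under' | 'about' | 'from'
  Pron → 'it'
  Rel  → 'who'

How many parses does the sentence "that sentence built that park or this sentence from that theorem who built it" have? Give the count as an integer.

6

Two of the 6 distinct bracketings:
[S [NP [Det that] [N sentence]] [VP [V built] [NP [NP [NP [NP [Det that] [N park]] [Conj or] [NP [Det this] [N sentence]]] [PP [P from] [NP [Det that] [N theorem]]]] [RelC [Rel who] [VP [V built] [NP [Pron it]]]]]]]
[S [NP [Det that] [N sentence]] [VP [V built] [NP [NP [NP [Det that] [N park]] [Conj or] [NP [NP [Det this] [N sentence]] [PP [P from] [NP [Det that] [N theorem]]]]] [RelC [Rel who] [VP [V built] [NP [Pron it]]]]]]]
The trees differ in how a recursive rule is bracketed over the same span.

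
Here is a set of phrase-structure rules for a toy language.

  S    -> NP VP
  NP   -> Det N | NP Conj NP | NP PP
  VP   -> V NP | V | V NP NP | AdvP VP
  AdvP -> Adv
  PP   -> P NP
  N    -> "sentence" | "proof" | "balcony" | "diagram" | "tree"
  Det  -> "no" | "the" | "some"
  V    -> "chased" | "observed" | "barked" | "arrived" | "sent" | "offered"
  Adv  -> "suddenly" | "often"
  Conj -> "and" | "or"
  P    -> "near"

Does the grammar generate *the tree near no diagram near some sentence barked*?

[S [NP [NP [Det the] [N tree]] [PP [P near] [NP [NP [Det no] [N diagram]] [PP [P near] [NP [Det some] [N sentence]]]]]] [VP [V barked]]]
Every word is introduced by a lexical rule and the phrasal rules combine the resulting categories into a single S.

Grammatical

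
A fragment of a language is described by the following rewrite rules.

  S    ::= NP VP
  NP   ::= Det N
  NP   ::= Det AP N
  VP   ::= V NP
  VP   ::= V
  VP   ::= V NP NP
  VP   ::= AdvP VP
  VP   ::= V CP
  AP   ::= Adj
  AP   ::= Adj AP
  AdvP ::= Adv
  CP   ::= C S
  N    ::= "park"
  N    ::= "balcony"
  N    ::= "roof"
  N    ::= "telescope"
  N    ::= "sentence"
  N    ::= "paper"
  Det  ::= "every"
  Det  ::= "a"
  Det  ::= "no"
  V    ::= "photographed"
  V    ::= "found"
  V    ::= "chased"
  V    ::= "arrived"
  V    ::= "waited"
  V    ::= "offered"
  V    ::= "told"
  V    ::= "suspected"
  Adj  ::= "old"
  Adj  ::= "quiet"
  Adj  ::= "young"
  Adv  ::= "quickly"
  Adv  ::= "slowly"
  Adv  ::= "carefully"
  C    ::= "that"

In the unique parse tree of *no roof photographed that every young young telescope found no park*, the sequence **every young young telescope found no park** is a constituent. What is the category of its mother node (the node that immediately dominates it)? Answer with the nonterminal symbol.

CP

[S [NP [Det no] [N roof]] [VP [V photographed] [CP [C that] [S [NP [Det every] [AP [Adj young] [AP [Adj young]]] [N telescope]] [VP [V found] [NP [Det no] [N park]]]]]]]
The span 'every young young telescope found no park' is the S node built by S → NP VP.
Its mother is the CP built by CP → C S.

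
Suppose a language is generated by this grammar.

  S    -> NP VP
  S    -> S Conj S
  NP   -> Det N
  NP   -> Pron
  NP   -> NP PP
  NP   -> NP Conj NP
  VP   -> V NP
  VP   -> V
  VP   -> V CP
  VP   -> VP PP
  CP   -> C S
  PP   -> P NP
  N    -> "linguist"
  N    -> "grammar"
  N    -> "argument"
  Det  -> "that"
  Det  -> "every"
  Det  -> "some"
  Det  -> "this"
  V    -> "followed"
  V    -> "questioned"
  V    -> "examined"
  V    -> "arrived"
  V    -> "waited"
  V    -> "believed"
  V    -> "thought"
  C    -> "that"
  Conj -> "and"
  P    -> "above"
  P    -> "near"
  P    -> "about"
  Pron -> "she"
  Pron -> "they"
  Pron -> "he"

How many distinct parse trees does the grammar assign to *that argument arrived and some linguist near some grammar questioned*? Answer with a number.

[S [S [NP [Det that] [N argument]] [VP [V arrived]]] [Conj and] [S [NP [NP [Det some] [N linguist]] [PP [P near] [NP [Det some] [N grammar]]]] [VP [V questioned]]]]
No rule offers an alternative attachment or grouping for any span, so this is the only derivation.

1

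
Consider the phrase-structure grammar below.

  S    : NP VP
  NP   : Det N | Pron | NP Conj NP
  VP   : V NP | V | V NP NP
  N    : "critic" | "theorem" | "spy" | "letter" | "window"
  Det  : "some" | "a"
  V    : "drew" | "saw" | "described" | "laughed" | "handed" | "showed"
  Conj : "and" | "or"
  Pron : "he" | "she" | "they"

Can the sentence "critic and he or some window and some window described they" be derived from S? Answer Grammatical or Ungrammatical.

For S → NP VP, no prefix of the string parses as an NP.

Ungrammatical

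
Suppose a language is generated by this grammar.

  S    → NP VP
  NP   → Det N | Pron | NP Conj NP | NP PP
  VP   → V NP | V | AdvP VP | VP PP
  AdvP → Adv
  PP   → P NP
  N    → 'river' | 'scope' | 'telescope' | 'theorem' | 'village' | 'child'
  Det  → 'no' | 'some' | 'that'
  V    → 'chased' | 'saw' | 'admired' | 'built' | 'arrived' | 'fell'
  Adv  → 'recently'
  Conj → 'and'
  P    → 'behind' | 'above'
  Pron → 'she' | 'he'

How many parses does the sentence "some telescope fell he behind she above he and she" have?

Two of the 9 distinct bracketings:
[S [NP [Det some] [N telescope]] [VP [V fell] [NP [NP [NP [Pron he]] [PP [P behind] [NP [NP [Pron she]] [PP [P above] [NP [Pron he]]]]]] [Conj and] [NP [Pron she]]]]]
[S [NP [Det some] [N telescope]] [VP [V fell] [NP [NP [NP [NP [Pron he]] [PP [P behind] [NP [Pron she]]]] [PP [P above] [NP [Pron he]]]] [Conj and] [NP [Pron she]]]]]
The trees differ in how a recursive rule is bracketed over the same span.

9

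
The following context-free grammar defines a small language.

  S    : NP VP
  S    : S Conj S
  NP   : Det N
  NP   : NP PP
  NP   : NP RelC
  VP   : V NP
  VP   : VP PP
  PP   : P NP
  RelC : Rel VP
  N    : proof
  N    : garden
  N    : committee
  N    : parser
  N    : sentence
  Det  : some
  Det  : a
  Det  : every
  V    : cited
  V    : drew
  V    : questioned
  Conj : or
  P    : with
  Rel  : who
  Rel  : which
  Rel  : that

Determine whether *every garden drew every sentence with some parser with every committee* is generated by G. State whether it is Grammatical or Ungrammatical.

S
  NP
    Det: every
    N: garden
  VP
    V: drew
    NP
      NP
        Det: every
        N: sentence
      PP
        P: with
        NP
          NP
            Det: some
            N: parser
          PP
            P: with
            NP
              Det: every
              N: committee
Each bracket corresponds to one application of a listed rule, so the string is derivable from S.

Grammatical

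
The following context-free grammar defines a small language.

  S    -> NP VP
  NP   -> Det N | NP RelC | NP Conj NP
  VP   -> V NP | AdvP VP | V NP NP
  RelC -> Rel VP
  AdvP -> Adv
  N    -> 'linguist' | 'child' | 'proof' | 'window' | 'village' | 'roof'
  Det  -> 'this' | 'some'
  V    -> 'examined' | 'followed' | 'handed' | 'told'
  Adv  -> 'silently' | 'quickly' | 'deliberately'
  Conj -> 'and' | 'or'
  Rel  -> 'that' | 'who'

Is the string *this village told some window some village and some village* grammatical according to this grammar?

Grammatical

S
  NP
    Det: this
    N: village
  VP
    V: told
    NP
      Det: some
      N: window
    NP
      NP
        Det: some
        N: village
      Conj: and
      NP
        Det: some
        N: village
The bracketing above is licensed at every node by one of the given productions, with S at the root.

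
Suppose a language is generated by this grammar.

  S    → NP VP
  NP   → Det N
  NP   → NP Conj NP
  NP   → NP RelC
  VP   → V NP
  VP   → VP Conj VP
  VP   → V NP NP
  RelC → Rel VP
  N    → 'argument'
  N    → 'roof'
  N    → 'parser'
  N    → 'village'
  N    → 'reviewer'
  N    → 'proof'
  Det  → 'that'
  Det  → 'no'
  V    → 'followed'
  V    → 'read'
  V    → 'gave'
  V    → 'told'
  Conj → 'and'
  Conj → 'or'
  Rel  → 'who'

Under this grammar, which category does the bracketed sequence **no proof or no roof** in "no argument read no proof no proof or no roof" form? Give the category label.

S
  NP
    Det: no
    N: argument
  VP
    V: read
    NP
      Det: no
      N: proof
    NP
      NP
        Det: no
        N: proof
      Conj: or
      NP
        Det: no
        N: roof
The span 'no proof or no roof' is the NP node built by NP → NP Conj NP.

NP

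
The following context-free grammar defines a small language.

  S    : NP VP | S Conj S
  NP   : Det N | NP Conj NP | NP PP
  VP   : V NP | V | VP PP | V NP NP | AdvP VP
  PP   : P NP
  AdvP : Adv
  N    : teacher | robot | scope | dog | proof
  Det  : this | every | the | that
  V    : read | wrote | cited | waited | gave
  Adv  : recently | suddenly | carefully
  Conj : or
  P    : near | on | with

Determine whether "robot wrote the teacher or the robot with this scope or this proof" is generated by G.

Ungrammatical

For S → NP VP, no prefix of the string parses as an NP. The alternative S rule S → S Conj S likewise has no satisfying split.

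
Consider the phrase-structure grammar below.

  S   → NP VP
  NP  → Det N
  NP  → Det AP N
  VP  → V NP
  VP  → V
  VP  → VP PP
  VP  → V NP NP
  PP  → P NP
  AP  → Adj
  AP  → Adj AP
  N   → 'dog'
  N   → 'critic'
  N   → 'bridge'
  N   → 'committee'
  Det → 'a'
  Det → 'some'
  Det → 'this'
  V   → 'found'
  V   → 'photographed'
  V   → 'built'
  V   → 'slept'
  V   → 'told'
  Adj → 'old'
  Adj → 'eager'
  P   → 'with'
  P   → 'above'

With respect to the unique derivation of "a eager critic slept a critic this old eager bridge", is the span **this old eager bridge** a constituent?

[S [NP [Det a] [AP [Adj eager]] [N critic]] [VP [V slept] [NP [Det a] [N critic]] [NP [Det this] [AP [Adj old] [AP [Adj eager]]] [N bridge]]]]
The words 'this old eager bridge' are exhaustively dominated by a single NP node (built by NP → Det AP N), so they form a constituent.

Yes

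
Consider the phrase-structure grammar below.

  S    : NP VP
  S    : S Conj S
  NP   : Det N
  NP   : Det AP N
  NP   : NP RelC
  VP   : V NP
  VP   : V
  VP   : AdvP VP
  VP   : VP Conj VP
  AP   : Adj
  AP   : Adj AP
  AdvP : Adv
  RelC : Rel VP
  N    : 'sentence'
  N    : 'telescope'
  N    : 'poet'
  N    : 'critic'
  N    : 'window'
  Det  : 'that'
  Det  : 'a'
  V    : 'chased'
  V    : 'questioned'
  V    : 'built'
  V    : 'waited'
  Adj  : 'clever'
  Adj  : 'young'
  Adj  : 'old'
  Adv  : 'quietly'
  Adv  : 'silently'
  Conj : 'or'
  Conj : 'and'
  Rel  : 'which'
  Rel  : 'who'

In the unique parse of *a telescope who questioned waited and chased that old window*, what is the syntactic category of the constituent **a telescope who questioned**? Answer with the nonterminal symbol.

S
  NP
    NP
      Det: a
      N: telescope
    RelC
      Rel: who
      VP
        V: questioned
  VP
    VP
      V: waited
    Conj: and
    VP
      V: chased
      NP
        Det: that
        AP
          Adj: old
        N: window
The span 'a telescope who questioned' is the NP node built by NP → NP RelC.

NP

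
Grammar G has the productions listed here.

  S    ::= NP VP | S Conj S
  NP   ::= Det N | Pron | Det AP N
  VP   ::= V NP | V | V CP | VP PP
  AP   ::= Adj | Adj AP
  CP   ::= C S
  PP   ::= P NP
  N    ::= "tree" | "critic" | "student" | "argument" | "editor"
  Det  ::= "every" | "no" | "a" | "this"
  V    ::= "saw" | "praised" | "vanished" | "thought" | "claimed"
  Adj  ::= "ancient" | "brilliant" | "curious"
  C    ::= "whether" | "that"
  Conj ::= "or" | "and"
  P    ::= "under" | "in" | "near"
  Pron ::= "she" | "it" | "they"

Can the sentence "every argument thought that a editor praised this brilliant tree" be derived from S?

S
  NP
    Det: every
    N: argument
  VP
    V: thought
    CP
      C: that
      S
        NP
          Det: a
          N: editor
        VP
          V: praised
          NP
            Det: this
            AP
              Adj: brilliant
            N: tree
Every word is introduced by a lexical rule and the phrasal rules combine the resulting categories into a single S.

Grammatical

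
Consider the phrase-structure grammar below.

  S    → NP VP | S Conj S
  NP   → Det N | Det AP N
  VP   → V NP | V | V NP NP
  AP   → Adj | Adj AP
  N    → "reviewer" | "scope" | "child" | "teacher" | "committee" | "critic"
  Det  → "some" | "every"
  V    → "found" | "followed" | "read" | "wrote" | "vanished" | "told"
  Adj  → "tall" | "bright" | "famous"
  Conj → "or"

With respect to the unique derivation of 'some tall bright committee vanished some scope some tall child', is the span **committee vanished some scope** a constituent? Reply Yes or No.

[S [NP [Det some] [AP [Adj tall] [AP [Adj bright]]] [N committee]] [VP [V vanished] [NP [Det some] [N scope]] [NP [Det some] [AP [Adj tall]] [N child]]]]
The smallest constituent containing 'committee vanished some scope' is the S spanning 'some tall bright committee vanished some scope some tall child'; no single node in the tree dominates exactly the given words.

No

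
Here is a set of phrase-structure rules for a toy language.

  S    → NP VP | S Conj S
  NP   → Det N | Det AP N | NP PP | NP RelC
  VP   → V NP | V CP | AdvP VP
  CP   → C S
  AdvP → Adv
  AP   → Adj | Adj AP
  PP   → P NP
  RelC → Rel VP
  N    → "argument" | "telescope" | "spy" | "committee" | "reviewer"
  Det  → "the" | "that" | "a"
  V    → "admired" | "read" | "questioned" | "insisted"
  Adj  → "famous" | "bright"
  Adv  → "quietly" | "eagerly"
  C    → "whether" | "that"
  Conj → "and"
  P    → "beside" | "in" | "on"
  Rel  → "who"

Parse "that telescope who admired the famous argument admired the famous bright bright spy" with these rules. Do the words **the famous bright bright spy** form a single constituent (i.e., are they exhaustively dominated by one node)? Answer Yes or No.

Yes

[S [NP [NP [Det that] [N telescope]] [RelC [Rel who] [VP [V admired] [NP [Det the] [AP [Adj famous]] [N argument]]]]] [VP [V admired] [NP [Det the] [AP [Adj famous] [AP [Adj bright] [AP [Adj bright]]]] [N spy]]]]
The words 'the famous bright bright spy' are exhaustively dominated by a single NP node (built by NP → Det AP N), so they form a constituent.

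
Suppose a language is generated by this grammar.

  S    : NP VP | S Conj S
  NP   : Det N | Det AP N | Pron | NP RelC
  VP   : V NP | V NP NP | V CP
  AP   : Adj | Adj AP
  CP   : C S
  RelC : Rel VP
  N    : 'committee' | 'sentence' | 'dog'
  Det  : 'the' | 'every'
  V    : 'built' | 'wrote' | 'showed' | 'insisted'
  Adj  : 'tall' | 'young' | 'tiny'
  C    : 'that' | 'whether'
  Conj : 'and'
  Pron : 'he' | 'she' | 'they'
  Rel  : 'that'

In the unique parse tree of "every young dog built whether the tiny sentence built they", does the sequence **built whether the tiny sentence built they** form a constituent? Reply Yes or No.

[S [NP [Det every] [AP [Adj young]] [N dog]] [VP [V built] [CP [C whether] [S [NP [Det the] [AP [Adj tiny]] [N sentence]] [VP [V built] [NP [Pron they]]]]]]]
The words 'built whether the tiny sentence built they' are exhaustively dominated by a single VP node (built by VP → V CP), so they form a constituent.

Yes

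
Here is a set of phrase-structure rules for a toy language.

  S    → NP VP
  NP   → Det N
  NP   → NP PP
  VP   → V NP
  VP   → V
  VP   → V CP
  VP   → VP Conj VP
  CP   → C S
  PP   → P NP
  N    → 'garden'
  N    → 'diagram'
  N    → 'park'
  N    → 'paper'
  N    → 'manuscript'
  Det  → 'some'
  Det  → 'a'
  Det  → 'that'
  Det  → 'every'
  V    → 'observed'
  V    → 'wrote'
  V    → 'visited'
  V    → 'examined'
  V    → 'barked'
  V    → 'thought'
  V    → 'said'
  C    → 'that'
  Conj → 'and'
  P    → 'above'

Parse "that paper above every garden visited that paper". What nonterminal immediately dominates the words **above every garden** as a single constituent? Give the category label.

[S [NP [NP [Det that] [N paper]] [PP [P above] [NP [Det every] [N garden]]]] [VP [V visited] [NP [Det that] [N paper]]]]
The span 'above every garden' is the PP node built by PP → P NP.

PP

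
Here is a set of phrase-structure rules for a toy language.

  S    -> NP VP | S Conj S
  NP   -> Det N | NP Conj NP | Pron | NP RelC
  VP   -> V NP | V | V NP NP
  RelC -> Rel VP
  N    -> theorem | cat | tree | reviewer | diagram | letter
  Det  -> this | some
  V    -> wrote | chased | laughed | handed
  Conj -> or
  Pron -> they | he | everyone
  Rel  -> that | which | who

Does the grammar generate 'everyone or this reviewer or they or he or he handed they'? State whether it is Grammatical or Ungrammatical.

S
  NP
    NP
      Pron: everyone
    Conj: or
    NP
      NP
        Det: this
        N: reviewer
      Conj: or
      NP
        NP
          Pron: they
        Conj: or
        NP
          NP
            Pron: he
          Conj: or
          NP
            Pron: he
  VP
    V: handed
    NP
      Pron: they
Every word is introduced by a lexical rule and the phrasal rules combine the resulting categories into a single S.

Grammatical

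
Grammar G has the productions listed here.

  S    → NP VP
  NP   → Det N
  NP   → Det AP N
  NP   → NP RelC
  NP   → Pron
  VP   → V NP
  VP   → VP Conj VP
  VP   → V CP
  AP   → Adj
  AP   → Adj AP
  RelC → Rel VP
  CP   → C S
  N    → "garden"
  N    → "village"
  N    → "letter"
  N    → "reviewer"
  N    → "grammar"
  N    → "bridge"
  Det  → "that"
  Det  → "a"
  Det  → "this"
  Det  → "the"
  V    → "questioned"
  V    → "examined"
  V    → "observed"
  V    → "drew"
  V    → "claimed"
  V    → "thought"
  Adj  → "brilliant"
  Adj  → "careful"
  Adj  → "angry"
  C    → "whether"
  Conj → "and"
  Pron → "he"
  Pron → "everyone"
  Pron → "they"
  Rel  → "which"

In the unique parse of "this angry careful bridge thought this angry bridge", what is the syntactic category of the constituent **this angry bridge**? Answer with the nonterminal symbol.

S
  NP
    Det: this
    AP
      Adj: angry
      AP
        Adj: careful
    N: bridge
  VP
    V: thought
    NP
      Det: this
      AP
        Adj: angry
      N: bridge
The span 'this angry bridge' is the NP node built by NP → Det AP N.

NP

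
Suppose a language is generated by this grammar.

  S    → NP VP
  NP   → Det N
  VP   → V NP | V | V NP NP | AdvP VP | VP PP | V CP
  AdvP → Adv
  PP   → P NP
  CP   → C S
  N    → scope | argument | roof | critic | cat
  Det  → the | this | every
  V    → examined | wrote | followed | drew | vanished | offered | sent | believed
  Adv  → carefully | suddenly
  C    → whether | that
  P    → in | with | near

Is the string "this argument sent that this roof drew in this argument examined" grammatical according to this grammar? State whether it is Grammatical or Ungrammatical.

Ungrammatical

For S → NP VP, the only prefix that parses as NP is 'this argument', but the remainder 'sent that this roof drew in this argument examined' is not a VP under these rules.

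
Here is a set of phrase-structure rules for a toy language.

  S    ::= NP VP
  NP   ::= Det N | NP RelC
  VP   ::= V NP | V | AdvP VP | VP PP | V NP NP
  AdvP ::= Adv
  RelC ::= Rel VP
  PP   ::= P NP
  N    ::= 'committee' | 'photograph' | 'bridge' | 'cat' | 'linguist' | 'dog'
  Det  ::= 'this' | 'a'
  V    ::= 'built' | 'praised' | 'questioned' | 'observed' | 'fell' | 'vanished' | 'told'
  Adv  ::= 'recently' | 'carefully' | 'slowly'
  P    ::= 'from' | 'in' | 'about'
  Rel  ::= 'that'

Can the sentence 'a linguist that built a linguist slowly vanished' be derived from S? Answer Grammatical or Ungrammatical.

[S [NP [NP [Det a] [N linguist]] [RelC [Rel that] [VP [V built] [NP [Det a] [N linguist]]]]] [VP [AdvP [Adv slowly]] [VP [V vanished]]]]
Every word is introduced by a lexical rule and the phrasal rules combine the resulting categories into a single S.

Grammatical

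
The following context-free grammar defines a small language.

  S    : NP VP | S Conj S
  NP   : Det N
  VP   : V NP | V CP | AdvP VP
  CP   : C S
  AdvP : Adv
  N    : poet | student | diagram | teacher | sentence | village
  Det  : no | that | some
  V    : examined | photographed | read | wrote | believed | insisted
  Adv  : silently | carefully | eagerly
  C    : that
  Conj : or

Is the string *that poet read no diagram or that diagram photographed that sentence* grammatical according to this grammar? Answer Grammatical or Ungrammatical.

Grammatical

[S [S [NP [Det that] [N poet]] [VP [V read] [NP [Det no] [N diagram]]]] [Conj or] [S [NP [Det that] [N diagram]] [VP [V photographed] [NP [Det that] [N sentence]]]]]
Every word is introduced by a lexical rule and the phrasal rules combine the resulting categories into a single S.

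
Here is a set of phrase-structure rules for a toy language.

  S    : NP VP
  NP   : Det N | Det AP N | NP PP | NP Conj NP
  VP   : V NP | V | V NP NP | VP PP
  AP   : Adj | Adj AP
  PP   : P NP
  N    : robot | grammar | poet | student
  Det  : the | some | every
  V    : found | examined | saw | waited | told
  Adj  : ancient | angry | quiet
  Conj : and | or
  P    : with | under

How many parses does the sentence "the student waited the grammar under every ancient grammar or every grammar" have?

3

Two of the 3 distinct bracketings:
[S [NP [Det the] [N student]] [VP [V waited] [NP [NP [Det the] [N grammar]] [PP [P under] [NP [NP [Det every] [AP [Adj ancient]] [N grammar]] [Conj or] [NP [Det every] [N grammar]]]]]]]
[S [NP [Det the] [N student]] [VP [V waited] [NP [NP [NP [Det the] [N grammar]] [PP [P under] [NP [Det every] [AP [Adj ancient]] [N grammar]]]] [Conj or] [NP [Det every] [N grammar]]]]]
The trees differ in how a recursive rule is bracketed over the same span.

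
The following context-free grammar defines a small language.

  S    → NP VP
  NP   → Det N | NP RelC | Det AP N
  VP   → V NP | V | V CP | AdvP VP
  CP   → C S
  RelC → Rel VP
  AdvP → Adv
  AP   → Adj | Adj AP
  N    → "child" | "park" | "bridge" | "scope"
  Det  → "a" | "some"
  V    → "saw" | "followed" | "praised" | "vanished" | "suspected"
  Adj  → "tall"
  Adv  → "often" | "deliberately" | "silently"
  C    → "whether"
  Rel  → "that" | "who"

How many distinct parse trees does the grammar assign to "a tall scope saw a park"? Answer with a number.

1

[S [NP [Det a] [AP [Adj tall]] [N scope]] [VP [V saw] [NP [Det a] [N park]]]]
No rule offers an alternative attachment or grouping for any span, so this is the only derivation.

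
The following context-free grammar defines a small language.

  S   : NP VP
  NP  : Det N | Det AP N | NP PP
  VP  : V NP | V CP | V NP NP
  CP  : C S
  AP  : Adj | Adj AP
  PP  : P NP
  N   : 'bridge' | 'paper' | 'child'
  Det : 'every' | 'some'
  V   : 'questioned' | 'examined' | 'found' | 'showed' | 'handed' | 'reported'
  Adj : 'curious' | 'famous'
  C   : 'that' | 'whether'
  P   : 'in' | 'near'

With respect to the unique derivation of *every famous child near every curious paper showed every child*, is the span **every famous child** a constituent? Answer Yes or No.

Yes

[S [NP [NP [Det every] [AP [Adj famous]] [N child]] [PP [P near] [NP [Det every] [AP [Adj curious]] [N paper]]]] [VP [V showed] [NP [Det every] [N child]]]]
The words 'every famous child' are exhaustively dominated by a single NP node (built by NP → Det AP N), so they form a constituent.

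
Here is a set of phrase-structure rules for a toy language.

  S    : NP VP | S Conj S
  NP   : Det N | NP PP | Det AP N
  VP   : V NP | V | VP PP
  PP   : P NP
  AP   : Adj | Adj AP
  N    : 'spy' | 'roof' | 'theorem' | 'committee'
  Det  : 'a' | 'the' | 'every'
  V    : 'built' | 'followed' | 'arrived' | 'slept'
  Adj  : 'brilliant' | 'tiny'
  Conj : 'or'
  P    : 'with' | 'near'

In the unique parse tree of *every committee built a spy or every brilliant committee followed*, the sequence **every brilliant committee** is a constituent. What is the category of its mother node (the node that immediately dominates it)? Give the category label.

S

[S [S [NP [Det every] [N committee]] [VP [V built] [NP [Det a] [N spy]]]] [Conj or] [S [NP [Det every] [AP [Adj brilliant]] [N committee]] [VP [V followed]]]]
The span 'every brilliant committee' is the NP node built by NP → Det AP N.
Its mother is the S built by S → NP VP.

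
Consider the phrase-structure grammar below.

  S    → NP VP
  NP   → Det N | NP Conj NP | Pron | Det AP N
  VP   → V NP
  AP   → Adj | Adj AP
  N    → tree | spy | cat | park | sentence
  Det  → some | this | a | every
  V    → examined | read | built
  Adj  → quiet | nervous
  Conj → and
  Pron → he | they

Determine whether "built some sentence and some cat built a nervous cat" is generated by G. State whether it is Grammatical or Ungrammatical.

For S → NP VP, no prefix of the string parses as an NP.

Ungrammatical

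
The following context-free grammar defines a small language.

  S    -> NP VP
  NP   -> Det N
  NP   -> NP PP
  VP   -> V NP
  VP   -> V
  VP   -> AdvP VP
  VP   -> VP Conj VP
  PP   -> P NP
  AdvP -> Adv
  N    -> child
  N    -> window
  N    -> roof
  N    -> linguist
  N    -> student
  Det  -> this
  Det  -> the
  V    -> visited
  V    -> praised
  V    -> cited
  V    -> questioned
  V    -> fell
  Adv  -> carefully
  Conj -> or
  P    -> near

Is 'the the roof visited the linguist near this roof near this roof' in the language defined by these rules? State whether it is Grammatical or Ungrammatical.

Ungrammatical

A Det word can never sit immediately before a Det word in any string this grammar generates, so the substring 'the the' rules out a derivation.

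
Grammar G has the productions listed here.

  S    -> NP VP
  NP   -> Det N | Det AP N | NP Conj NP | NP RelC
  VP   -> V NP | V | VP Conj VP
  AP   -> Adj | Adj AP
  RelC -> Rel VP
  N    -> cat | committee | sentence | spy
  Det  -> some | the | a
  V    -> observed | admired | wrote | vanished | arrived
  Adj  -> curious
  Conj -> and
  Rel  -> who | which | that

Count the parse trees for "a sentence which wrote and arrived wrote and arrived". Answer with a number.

1

[S [NP [NP [Det a] [N sentence]] [RelC [Rel which] [VP [VP [V wrote]] [Conj and] [VP [V arrived]]]]] [VP [VP [V wrote]] [Conj and] [VP [V arrived]]]]
No rule offers an alternative attachment or grouping for any span, so this is the only derivation.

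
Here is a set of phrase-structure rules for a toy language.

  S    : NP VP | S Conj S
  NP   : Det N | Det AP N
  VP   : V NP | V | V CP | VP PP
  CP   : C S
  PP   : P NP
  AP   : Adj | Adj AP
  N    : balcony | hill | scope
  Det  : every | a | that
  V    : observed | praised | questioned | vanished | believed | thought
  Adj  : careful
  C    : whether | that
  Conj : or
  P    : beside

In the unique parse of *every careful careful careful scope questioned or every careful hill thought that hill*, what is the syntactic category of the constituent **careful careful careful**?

S
  S
    NP
      Det: every
      AP
        Adj: careful
        AP
          Adj: careful
          AP
            Adj: careful
      N: scope
    VP
      V: questioned
  Conj: or
  S
    NP
      Det: every
      AP
        Adj: careful
      N: hill
    VP
      V: thought
      NP
        Det: that
        N: hill
The span 'careful careful careful' is the AP node built by AP → Adj AP.

AP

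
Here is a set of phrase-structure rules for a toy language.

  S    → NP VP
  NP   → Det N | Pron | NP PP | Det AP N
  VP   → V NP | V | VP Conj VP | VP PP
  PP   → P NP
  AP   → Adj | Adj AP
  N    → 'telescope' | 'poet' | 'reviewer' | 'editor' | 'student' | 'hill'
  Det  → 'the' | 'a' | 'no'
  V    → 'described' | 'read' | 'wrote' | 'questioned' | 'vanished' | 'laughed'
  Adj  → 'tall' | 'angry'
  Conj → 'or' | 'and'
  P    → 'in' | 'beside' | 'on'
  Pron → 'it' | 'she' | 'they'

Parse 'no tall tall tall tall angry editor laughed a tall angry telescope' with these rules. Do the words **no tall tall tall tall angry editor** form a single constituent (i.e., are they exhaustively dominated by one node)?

Yes

[S [NP [Det no] [AP [Adj tall] [AP [Adj tall] [AP [Adj tall] [AP [Adj tall] [AP [Adj angry]]]]]] [N editor]] [VP [V laughed] [NP [Det a] [AP [Adj tall] [AP [Adj angry]]] [N telescope]]]]
The words 'no tall tall tall tall angry editor' are exhaustively dominated by a single NP node (built by NP → Det AP N), so they form a constituent.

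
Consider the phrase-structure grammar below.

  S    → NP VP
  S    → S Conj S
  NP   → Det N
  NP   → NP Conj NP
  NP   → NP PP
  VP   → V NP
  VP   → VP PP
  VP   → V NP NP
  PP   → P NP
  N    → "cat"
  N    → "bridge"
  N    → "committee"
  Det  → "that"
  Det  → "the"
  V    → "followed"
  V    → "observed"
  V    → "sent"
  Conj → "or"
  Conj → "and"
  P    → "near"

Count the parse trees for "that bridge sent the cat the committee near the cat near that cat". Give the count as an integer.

5

Two of the 5 distinct bracketings:
[S [NP [Det that] [N bridge]] [VP [VP [V sent] [NP [Det the] [N cat]] [NP [Det the] [N committee]]] [PP [P near] [NP [NP [Det the] [N cat]] [PP [P near] [NP [Det that] [N cat]]]]]]]
[S [NP [Det that] [N bridge]] [VP [VP [VP [V sent] [NP [Det the] [N cat]] [NP [Det the] [N committee]]] [PP [P near] [NP [Det the] [N cat]]]] [PP [P near] [NP [Det that] [N cat]]]]]
The difference turns on whether NP → NP PP is used at the relevant span, versus an alternative expansion of NP.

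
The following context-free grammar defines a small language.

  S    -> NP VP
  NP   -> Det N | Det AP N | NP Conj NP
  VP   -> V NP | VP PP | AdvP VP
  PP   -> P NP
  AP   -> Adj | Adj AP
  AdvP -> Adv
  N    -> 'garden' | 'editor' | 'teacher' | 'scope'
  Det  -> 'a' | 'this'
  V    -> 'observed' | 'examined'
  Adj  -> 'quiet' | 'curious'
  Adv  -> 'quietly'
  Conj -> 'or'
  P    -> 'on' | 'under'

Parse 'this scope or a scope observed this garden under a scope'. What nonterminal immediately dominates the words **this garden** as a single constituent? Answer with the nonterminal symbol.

NP

S
  NP
    NP
      Det: this
      N: scope
    Conj: or
    NP
      Det: a
      N: scope
  VP
    VP
      V: observed
      NP
        Det: this
        N: garden
    PP
      P: under
      NP
        Det: a
        N: scope
The span 'this garden' is the NP node built by NP → Det N.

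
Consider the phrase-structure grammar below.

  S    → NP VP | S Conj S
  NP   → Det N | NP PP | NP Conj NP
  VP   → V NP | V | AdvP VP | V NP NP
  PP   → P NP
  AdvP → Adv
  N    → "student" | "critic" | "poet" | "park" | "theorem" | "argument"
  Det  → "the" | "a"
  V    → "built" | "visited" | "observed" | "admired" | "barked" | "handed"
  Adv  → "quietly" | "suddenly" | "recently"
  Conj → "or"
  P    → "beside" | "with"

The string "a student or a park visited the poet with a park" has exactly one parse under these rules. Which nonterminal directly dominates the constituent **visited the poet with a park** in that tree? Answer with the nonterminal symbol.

S
  NP
    NP
      Det: a
      N: student
    Conj: or
    NP
      Det: a
      N: park
  VP
    V: visited
    NP
      NP
        Det: the
        N: poet
      PP
        P: with
        NP
          Det: a
          N: park
The span 'visited the poet with a park' is the VP node built by VP → V NP.
Its mother is the S built by S → NP VP.

S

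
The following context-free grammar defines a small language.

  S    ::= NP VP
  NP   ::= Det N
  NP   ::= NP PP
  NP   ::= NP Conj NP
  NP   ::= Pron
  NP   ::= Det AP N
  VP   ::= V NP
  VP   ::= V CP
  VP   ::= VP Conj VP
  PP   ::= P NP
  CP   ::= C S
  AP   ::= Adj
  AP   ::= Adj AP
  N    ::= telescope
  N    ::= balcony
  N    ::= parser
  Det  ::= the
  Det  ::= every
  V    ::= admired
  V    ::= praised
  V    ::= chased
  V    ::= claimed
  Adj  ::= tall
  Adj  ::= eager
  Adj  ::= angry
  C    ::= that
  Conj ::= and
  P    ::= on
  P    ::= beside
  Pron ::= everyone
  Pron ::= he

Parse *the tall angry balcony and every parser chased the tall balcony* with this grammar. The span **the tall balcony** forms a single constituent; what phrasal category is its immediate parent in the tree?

S
  NP
    NP
      Det: the
      AP
        Adj: tall
        AP
          Adj: angry
      N: balcony
    Conj: and
    NP
      Det: every
      N: parser
  VP
    V: chased
    NP
      Det: the
      AP
        Adj: tall
      N: balcony
The span 'the tall balcony' is the NP node built by NP → Det AP N.
Its mother is the VP built by VP → V NP.

VP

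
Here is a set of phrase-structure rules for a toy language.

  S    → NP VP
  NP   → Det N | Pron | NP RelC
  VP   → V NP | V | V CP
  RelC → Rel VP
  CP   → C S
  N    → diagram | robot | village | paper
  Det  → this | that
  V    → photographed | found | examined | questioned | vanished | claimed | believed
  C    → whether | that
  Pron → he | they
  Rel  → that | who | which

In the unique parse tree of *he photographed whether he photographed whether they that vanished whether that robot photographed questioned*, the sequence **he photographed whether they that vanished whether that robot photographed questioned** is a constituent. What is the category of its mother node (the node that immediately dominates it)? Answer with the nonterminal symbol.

CP

[S [NP [Pron he]] [VP [V photographed] [CP [C whether] [S [NP [Pron he]] [VP [V photographed] [CP [C whether] [S [NP [NP [Pron they]] [RelC [Rel that] [VP [V vanished] [CP [C whether] [S [NP [Det that] [N robot]] [VP [V photographed]]]]]]] [VP [V questioned]]]]]]]]]
The span 'he photographed whether they that vanished whether that robot photographed questioned' is the S node built by S → NP VP.
Its mother is the CP built by CP → C S.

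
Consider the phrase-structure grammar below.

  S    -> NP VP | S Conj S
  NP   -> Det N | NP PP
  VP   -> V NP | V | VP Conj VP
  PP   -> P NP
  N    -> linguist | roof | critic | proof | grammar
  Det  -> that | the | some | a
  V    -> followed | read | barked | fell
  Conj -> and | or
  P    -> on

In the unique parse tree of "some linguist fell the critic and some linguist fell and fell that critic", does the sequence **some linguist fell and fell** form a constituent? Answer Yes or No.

No

[S [S [NP [Det some] [N linguist]] [VP [V fell] [NP [Det the] [N critic]]]] [Conj and] [S [NP [Det some] [N linguist]] [VP [VP [V fell]] [Conj and] [VP [V fell] [NP [Det that] [N critic]]]]]]
The smallest constituent containing 'some linguist fell and fell' is the S spanning 'some linguist fell and fell that critic'; no single node in the tree dominates exactly the given words.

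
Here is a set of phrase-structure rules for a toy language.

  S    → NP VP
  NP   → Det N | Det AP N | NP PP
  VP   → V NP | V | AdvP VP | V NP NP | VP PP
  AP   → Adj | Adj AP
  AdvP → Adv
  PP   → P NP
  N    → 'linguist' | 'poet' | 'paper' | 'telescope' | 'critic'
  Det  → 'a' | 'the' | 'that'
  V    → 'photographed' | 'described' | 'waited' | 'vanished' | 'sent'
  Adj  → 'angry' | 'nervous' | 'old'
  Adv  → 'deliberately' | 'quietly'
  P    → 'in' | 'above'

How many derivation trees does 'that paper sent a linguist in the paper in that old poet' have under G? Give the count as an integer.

Two of the 5 distinct bracketings:
[S [NP [Det that] [N paper]] [VP [V sent] [NP [NP [Det a] [N linguist]] [PP [P in] [NP [NP [Det the] [N paper]] [PP [P in] [NP [Det that] [AP [Adj old]] [N poet]]]]]]]]
[S [NP [Det that] [N paper]] [VP [V sent] [NP [NP [NP [Det a] [N linguist]] [PP [P in] [NP [Det the] [N paper]]]] [PP [P in] [NP [Det that] [AP [Adj old]] [N poet]]]]]]
The trees differ in how a recursive rule is bracketed over the same span.

5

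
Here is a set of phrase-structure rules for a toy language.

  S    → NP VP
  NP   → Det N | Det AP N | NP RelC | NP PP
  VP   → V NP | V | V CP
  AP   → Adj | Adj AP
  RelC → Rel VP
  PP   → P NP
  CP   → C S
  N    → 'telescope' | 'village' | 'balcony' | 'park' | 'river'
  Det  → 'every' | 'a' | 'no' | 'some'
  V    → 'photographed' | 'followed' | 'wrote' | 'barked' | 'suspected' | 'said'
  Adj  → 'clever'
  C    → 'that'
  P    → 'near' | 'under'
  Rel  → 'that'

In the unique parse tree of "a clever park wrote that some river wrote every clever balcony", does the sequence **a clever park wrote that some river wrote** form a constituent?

[S [NP [Det a] [AP [Adj clever]] [N park]] [VP [V wrote] [CP [C that] [S [NP [Det some] [N river]] [VP [V wrote] [NP [Det every] [AP [Adj clever]] [N balcony]]]]]]]
The smallest constituent containing 'a clever park wrote that some river wrote' is the S spanning 'a clever park wrote that some river wrote every clever balcony'; no single node in the tree dominates exactly the given words.

No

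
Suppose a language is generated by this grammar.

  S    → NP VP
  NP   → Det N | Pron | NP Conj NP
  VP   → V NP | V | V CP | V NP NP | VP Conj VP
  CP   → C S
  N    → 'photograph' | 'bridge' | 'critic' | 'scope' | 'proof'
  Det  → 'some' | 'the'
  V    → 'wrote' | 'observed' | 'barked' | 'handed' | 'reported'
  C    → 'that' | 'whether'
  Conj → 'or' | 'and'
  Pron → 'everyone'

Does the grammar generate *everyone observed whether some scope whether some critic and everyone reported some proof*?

An N word can never sit immediately before a C word in any string this grammar generates, so the substring 'scope whether' rules out a derivation.

Ungrammatical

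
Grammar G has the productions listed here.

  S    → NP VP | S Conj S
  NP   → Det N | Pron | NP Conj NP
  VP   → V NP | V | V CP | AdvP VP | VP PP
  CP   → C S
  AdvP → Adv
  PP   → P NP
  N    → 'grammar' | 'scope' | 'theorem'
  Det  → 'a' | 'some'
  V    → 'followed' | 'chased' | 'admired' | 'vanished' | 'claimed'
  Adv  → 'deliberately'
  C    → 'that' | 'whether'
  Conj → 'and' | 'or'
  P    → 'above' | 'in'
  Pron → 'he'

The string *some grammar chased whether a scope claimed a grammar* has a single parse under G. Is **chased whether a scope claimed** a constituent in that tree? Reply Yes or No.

[S [NP [Det some] [N grammar]] [VP [V chased] [CP [C whether] [S [NP [Det a] [N scope]] [VP [V claimed] [NP [Det a] [N grammar]]]]]]]
The smallest constituent containing 'chased whether a scope claimed' is the VP spanning 'chased whether a scope claimed a grammar'; no single node in the tree dominates exactly the given words.

No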